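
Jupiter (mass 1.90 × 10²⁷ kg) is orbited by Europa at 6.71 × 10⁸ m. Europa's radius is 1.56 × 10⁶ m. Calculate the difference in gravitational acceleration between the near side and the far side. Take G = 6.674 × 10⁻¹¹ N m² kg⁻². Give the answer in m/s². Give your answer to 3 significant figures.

2.62 × 10⁻³ m/s²

a_tidal = 4GMr/d³
        = 4 × (6.674 × 10⁻¹¹) × (1.90 × 10²⁷) × (1.56 × 10⁶) / (6.71 × 10⁸)³
        = 2.62 × 10⁻³ m/s²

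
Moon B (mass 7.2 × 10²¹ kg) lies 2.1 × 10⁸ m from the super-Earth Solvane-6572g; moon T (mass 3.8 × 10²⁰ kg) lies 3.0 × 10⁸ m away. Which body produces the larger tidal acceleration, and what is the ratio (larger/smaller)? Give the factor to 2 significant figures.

The tide-raising term goes as M/d³ (the gradient of a 1/d² field).
Moon B: (7.2 × 10²¹) / (2.1 × 10⁸)³ = 7.775 × 10⁻⁴
Moon T: (3.8 × 10²⁰) / (3.0 × 10⁸)³ = 1.407 × 10⁻⁵
Ratio (larger/smaller) = 55

Moon B, by a factor of ≈ 55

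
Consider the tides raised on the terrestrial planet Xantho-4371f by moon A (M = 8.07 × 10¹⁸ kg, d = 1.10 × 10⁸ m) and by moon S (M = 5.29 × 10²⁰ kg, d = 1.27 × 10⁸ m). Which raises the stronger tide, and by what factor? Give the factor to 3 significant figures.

Moon S, by a factor of ≈ 42.6

Tidal acceleration ∝ M/d³, so compare M/d³ for each.
Moon A: (8.07 × 10¹⁸) / (1.10 × 10⁸)³ = 6.063 × 10⁻⁶
Moon S: (5.29 × 10²⁰) / (1.27 × 10⁸)³ = 2.583 × 10⁻⁴
Ratio (larger/smaller) = 42.6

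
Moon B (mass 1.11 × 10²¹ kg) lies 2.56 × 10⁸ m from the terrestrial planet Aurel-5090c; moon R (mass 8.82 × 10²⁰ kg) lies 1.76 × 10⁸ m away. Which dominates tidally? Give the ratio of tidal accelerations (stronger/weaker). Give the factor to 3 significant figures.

Moon R, by a factor of ≈ 2.45

Compare M/d³ for the two perturbers:
Moon B: (1.11 × 10²¹) / (2.56 × 10⁸)³ = 6.616 × 10⁻⁵
Moon R: (8.82 × 10²⁰) / (1.76 × 10⁸)³ = 1.618 × 10⁻⁴
Ratio (larger/smaller) = 2.45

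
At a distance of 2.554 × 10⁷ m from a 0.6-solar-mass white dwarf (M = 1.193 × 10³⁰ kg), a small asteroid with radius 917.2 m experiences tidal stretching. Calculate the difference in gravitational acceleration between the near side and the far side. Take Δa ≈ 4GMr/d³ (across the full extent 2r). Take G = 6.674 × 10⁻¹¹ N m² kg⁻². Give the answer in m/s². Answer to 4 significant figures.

Near-to-far spans 2r, so the tidal difference is twice the near-to-center value: 4GMr/d³.
Δg = 4GMr/d³
   = 4 × (6.674 × 10⁻¹¹) × (1.193 × 10³⁰) × (917.2) / (2.554 × 10⁷)³
   = 1.753 × 10¹ m/s²

1.753 × 10¹ m/s²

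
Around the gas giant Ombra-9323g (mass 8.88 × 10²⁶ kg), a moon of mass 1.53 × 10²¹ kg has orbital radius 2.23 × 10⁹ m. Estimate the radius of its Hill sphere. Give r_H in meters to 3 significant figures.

r_H ≈ a (m/3M)^(1/3)
    = (2.23 × 10⁹) × (1.53 × 10²¹ / (3 × 8.88 × 10²⁶))^(1/3)
    = 1.85 × 10⁷ m

1.85 × 10⁷ m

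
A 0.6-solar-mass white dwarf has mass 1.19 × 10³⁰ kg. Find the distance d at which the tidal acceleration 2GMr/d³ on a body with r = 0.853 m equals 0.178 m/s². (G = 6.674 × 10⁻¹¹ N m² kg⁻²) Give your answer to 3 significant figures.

2GMr/d³ = a_tidal  ⇒  d = (2GMr / a_tidal)^(1/3)
d = (2 × 6.674×10⁻¹¹ × (1.19 × 10³⁰) × (0.853) / (0.178))^(1/3)
  = 9.13 × 10⁶ m

9.13 × 10⁶ m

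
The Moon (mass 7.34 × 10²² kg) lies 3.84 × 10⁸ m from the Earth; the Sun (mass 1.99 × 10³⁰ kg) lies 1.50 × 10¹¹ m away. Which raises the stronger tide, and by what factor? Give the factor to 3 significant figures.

The Moon, by a factor of ≈ 2.20

Tidal acceleration ∝ M/d³, so compare M/d³ for each.
The Moon: (7.34 × 10²²) / (3.84 × 10⁸)³ = 1.296 × 10⁻³
The Sun: (1.99 × 10³⁰) / (1.50 × 10¹¹)³ = 5.896 × 10⁻⁴
Ratio (larger/smaller) = 2.20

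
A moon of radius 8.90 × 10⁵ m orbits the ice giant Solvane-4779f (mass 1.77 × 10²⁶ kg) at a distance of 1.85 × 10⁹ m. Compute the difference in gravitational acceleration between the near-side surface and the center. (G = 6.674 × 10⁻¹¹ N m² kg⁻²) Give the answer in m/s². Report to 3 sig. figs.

Δg = 2GMr/d³
   = 2 × (6.674 × 10⁻¹¹) × (1.77 × 10²⁶) × (8.90 × 10⁵) / (1.85 × 10⁹)³
   = 3.32 × 10⁻⁶ m/s²

3.32 × 10⁻⁶ m/s²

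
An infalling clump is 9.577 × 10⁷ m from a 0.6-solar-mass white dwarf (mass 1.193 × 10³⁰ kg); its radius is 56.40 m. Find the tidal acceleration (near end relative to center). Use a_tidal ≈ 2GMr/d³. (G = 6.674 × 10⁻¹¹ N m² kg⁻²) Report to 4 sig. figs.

Differencing GM/(d−r)² and GM/d² to first order in r/d gives 2GMr/d³.
Δa = 2GMr/d³
   = 2 × (6.674 × 10⁻¹¹) × (1.193 × 10³⁰) × (56.40) / (9.577 × 10⁷)³
   = 1.022 × 10⁻² m/s²

1.022 × 10⁻² m/s²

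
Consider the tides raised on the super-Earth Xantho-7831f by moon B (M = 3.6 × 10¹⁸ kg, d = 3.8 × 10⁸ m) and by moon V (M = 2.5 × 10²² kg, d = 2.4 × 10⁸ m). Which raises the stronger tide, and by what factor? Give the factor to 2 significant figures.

The tide-raising term goes as M/d³ (the gradient of a 1/d² field).
Moon B: (3.6 × 10¹⁸) / (3.8 × 10⁸)³ = 6.561 × 10⁻⁸
Moon V: (2.5 × 10²²) / (2.4 × 10⁸)³ = 1.808 × 10⁻³
Ratio (larger/smaller) = 28000

Moon V, by a factor of ≈ 28000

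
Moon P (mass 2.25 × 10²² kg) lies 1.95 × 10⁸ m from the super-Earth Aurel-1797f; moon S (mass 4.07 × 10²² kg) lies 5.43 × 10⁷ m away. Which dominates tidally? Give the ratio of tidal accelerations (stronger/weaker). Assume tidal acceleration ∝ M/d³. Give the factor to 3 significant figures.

Moon S, by a factor of ≈ 83.8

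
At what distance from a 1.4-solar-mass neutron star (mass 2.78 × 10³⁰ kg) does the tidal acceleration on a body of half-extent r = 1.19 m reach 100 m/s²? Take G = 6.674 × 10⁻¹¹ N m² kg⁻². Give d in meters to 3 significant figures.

2GMr/d³ = a_tidal  ⇒  d = (2GMr / a_tidal)^(1/3)
d = (2 × 6.674×10⁻¹¹ × (2.78 × 10³⁰) × (1.19) / (100))^(1/3)
  = 1.64 × 10⁶ m

1.64 × 10⁶ m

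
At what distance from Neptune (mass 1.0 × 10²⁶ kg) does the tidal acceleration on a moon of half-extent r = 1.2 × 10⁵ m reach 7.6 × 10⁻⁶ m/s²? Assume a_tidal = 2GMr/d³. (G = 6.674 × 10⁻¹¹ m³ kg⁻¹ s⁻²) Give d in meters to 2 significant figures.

6.0 × 10⁸ m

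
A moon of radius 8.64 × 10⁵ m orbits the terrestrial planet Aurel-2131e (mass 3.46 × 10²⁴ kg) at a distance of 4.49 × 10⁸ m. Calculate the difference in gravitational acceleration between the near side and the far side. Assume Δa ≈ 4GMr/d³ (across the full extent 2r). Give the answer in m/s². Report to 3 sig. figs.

a_tidal = 4GMr/d³
        = 4 × (6.674 × 10⁻¹¹) × (3.46 × 10²⁴) × (8.64 × 10⁵) / (4.49 × 10⁸)³
        = 8.82 × 10⁻⁶ m/s²

8.82 × 10⁻⁶ m/s²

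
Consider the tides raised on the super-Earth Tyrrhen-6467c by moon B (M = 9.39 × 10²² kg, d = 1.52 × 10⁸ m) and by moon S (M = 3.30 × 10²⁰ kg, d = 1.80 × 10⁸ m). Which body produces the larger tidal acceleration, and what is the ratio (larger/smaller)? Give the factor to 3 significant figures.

Tidal stretch scales as M/d³; compute that for each body.
Moon B: (9.39 × 10²²) / (1.52 × 10⁸)³ = 2.674 × 10⁻²
Moon S: (3.30 × 10²⁰) / (1.80 × 10⁸)³ = 5.658 × 10⁻⁵
Ratio (larger/smaller) = 473

Moon B, by a factor of ≈ 473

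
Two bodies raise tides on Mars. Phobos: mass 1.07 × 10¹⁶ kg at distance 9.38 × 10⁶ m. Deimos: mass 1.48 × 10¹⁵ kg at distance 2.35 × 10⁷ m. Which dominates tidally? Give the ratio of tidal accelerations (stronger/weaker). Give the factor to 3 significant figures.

The tide-raising term goes as M/d³ (the gradient of a 1/d² field).
Phobos: (1.07 × 10¹⁶) / (9.38 × 10⁶)³ = 1.297 × 10⁻⁵
Deimos: (1.48 × 10¹⁵) / (2.35 × 10⁷)³ = 1.140 × 10⁻⁷
Ratio (larger/smaller) = 114

Phobos, by a factor of ≈ 114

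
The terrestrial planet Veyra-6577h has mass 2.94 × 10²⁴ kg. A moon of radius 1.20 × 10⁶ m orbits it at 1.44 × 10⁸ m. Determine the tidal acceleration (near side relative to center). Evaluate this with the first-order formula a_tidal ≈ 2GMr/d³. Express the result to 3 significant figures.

1.58 × 10⁻⁴ m/s²

Since r ≪ d, expand the inverse-square field across one radius to get the leading 2GMr/d³ term.
Δa = 2GMr/d³
   = 2 × (6.674 × 10⁻¹¹) × (2.94 × 10²⁴) × (1.20 × 10⁶) / (1.44 × 10⁸)³
   = 1.58 × 10⁻⁴ m/s²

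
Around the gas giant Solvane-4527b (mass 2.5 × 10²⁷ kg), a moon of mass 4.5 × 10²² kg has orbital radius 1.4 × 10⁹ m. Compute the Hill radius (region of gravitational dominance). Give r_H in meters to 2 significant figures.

r_H ≈ a (m/3M)^(1/3)
    = (1.4 × 10⁹) × (4.5 × 10²² / (3 × 2.5 × 10²⁷))^(1/3)
    = 2.5 × 10⁷ m

2.5 × 10⁷ m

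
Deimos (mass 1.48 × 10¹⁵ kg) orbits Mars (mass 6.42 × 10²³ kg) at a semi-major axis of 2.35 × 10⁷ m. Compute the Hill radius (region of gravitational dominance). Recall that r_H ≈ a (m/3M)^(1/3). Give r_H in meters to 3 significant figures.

r_H ≈ a (m/3M)^(1/3)
    = (2.35 × 10⁷) × (1.48 × 10¹⁵ / (3 × 6.42 × 10²³))^(1/3)
    = 2.15 × 10⁴ m

2.15 × 10⁴ m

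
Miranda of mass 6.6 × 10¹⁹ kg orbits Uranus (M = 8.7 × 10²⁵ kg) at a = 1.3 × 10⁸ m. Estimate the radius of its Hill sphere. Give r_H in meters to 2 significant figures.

8.2 × 10⁵ m

r_H ≈ a (m/3M)^(1/3)
    = (1.3 × 10⁸) × (6.6 × 10¹⁹ / (3 × 8.7 × 10²⁵))^(1/3)
    = 8.2 × 10⁵ m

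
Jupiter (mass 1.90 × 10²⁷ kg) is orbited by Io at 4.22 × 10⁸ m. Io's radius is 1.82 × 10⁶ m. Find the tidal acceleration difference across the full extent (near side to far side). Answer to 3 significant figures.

Δg = 4GMr/d³
   = 4 × (6.674 × 10⁻¹¹) × (1.90 × 10²⁷) × (1.82 × 10⁶) / (4.22 × 10⁸)³
   = 1.23 × 10⁻² m/s²

1.23 × 10⁻² m/s²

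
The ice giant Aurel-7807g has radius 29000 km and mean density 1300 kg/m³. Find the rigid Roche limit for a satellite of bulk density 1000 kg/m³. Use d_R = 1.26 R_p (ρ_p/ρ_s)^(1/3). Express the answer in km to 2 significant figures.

40000 km

d_R = 1.26 × 29000 km × (1300/1000)^(1/3)
    = 40000 km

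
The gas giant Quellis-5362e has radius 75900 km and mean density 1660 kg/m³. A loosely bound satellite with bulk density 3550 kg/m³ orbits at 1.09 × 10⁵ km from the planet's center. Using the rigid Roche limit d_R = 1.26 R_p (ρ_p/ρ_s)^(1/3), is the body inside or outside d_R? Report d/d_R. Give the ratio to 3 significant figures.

d_R = 1.26 × (75900 km) × (1660/3550)^(1/3) = 74230 km
d/d_R = (1.09 × 10⁵) / (74230) = 1.47
Since d/d_R > 1, the body is outside the Roche limit.

outside; d/d_R ≈ 1.47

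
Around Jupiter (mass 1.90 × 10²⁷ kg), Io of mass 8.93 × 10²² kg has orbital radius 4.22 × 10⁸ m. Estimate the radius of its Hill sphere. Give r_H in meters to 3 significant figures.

r_H ≈ a (m/3M)^(1/3)
    = (4.22 × 10⁸) × (8.93 × 10²² / (3 × 1.90 × 10²⁷))^(1/3)
    = 1.06 × 10⁷ m

1.06 × 10⁷ m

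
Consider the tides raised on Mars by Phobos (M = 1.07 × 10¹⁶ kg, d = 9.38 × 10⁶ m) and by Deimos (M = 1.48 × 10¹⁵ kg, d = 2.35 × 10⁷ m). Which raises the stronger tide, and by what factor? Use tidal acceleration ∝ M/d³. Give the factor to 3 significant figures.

Compare M/d³ for the two perturbers:
Phobos: (1.07 × 10¹⁶) / (9.38 × 10⁶)³ = 1.297 × 10⁻⁵
Deimos: (1.48 × 10¹⁵) / (2.35 × 10⁷)³ = 1.140 × 10⁻⁷
Ratio (larger/smaller) = 114

Phobos, by a factor of ≈ 114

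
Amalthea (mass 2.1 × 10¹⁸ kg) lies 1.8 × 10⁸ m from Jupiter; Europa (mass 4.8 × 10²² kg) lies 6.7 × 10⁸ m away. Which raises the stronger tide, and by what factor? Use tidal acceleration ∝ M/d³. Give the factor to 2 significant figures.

Compare M/d³ for the two perturbers:
Amalthea: (2.1 × 10¹⁸) / (1.8 × 10⁸)³ = 3.601 × 10⁻⁷
Europa: (4.8 × 10²²) / (6.7 × 10⁸)³ = 1.596 × 10⁻⁴
Ratio (larger/smaller) = 440

Europa, by a factor of ≈ 440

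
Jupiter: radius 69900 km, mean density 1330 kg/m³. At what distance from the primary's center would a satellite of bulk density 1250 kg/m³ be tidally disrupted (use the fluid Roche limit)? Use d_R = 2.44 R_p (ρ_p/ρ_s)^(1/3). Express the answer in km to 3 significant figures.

1.74 × 10⁵ km

d_R = 2.44 × 69900 km × (1330/1250)^(1/3)
    = 1.74 × 10⁵ km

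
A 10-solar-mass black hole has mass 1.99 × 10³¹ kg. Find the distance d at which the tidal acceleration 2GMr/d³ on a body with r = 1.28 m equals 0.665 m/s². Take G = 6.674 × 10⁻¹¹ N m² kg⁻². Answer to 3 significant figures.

2GMr/d³ = a_tidal  ⇒  d = (2GMr / a_tidal)^(1/3)
d = (2 × 6.674×10⁻¹¹ × (1.99 × 10³¹) × (1.28) / (0.665))^(1/3)
  = 1.72 × 10⁷ m

1.72 × 10⁷ m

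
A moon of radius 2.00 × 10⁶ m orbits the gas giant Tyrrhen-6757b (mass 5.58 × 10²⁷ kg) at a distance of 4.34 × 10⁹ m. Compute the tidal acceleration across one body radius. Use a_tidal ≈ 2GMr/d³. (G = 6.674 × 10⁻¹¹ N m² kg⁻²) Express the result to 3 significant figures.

1.82 × 10⁻⁵ m/s²

a_tidal = 2GMr/d³
        = 2 × (6.674 × 10⁻¹¹) × (5.58 × 10²⁷) × (2.00 × 10⁶) / (4.34 × 10⁹)³
        = 1.82 × 10⁻⁵ m/s²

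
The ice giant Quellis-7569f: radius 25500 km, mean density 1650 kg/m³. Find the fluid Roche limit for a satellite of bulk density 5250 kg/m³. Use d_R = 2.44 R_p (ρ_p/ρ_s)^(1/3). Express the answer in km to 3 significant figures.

d_R = 2.44 × 25500 km × (1650/5250)^(1/3)
    = 42300 km

42300 km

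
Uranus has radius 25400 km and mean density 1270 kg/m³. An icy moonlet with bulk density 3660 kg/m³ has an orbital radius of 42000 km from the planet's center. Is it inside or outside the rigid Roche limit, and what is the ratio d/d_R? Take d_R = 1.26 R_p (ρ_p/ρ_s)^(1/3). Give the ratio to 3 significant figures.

d_R = 1.26 × (25400 km) × (1270/3660)^(1/3) = 22490 km
d/d_R = (42000) / (22490) = 1.87
Since d/d_R > 1, the body is outside the Roche limit.

outside; d/d_R ≈ 1.87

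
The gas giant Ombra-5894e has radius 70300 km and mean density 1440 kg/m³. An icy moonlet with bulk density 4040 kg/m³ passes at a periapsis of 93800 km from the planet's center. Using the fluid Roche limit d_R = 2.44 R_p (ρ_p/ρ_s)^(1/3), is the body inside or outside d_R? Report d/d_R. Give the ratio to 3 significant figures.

d_R = 2.44 × (70300 km) × (1440/4040)^(1/3) = 1.216 × 10⁵ km
d/d_R = (93800) / (1.216 × 10⁵) = 0.771
Since d/d_R < 1, the body is inside the Roche limit.

inside; d/d_R ≈ 0.771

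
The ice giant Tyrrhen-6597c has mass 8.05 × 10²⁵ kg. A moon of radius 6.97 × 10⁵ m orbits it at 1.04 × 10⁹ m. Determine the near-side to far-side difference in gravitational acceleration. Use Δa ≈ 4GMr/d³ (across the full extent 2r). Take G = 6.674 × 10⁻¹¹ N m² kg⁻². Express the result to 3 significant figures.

1.33 × 10⁻⁵ m/s²

The field gradient is 2GM/d³; across the full diameter 2r the difference is 4GMr/d³.
Δg = 4GMr/d³
   = 4 × (6.674 × 10⁻¹¹) × (8.05 × 10²⁵) × (6.97 × 10⁵) / (1.04 × 10⁹)³
   = 1.33 × 10⁻⁵ m/s²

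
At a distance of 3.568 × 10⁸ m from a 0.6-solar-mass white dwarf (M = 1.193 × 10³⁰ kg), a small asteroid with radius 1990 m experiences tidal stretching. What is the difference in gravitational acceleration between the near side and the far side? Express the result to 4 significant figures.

1.395 × 10⁻² m/s²

Δa = 4GMr/d³
   = 4 × (6.674 × 10⁻¹¹) × (1.193 × 10³⁰) × (1990) / (3.568 × 10⁸)³
   = 1.395 × 10⁻² m/s²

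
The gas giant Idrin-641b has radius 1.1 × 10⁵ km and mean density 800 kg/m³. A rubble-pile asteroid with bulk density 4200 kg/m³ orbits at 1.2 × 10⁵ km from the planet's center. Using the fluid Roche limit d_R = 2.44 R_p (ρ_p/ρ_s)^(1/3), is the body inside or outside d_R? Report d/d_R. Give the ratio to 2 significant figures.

inside; d/d_R ≈ 0.78

d_R = 2.44 × (1.1 × 10⁵ km) × (800/4200)^(1/3) = 1.544 × 10⁵ km
d/d_R = (1.2 × 10⁵) / (1.544 × 10⁵) = 0.78
Since d/d_R < 1, the body is inside the Roche limit.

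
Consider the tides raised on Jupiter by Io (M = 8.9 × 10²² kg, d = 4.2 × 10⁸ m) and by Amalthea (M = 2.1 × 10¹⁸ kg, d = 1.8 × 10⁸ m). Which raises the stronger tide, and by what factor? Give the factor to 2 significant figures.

Io, by a factor of ≈ 3300

Tidal stretch scales as M/d³; compute that for each body.
Io: (8.9 × 10²²) / (4.2 × 10⁸)³ = 1.201 × 10⁻³
Amalthea: (2.1 × 10¹⁸) / (1.8 × 10⁸)³ = 3.601 × 10⁻⁷
Ratio (larger/smaller) = 3300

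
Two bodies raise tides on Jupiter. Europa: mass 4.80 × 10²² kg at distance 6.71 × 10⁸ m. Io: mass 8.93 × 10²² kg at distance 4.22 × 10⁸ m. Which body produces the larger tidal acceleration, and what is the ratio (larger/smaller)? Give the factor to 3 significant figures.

Io, by a factor of ≈ 7.48

Tidal stretch scales as M/d³; compute that for each body.
Europa: (4.80 × 10²²) / (6.71 × 10⁸)³ = 1.589 × 10⁻⁴
Io: (8.93 × 10²²) / (4.22 × 10⁸)³ = 1.188 × 10⁻³
Ratio (larger/smaller) = 7.48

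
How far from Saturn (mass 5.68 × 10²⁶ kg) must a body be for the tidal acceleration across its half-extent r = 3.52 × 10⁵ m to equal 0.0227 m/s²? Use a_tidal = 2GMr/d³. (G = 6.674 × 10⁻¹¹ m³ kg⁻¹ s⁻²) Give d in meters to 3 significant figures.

1.06 × 10⁸ m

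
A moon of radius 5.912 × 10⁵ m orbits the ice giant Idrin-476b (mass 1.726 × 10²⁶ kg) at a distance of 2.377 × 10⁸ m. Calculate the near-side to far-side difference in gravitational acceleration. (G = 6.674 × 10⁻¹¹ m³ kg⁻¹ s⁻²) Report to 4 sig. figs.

Near-to-far spans 2r, so the tidal difference is twice the near-to-center value: 4GMr/d³.
Δa = 4GMr/d³
   = 4 × (6.674 × 10⁻¹¹) × (1.726 × 10²⁶) × (5.912 × 10⁵) / (2.377 × 10⁸)³
   = 2.028 × 10⁻³ m/s²

2.028 × 10⁻³ m/s²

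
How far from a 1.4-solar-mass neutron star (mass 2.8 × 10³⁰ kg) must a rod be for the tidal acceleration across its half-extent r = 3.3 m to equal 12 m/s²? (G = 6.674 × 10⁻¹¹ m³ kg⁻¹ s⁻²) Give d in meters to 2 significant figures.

2GMr/d³ = a_tidal  ⇒  d = (2GMr / a_tidal)^(1/3)
d = (2 × 6.674×10⁻¹¹ × (2.8 × 10³⁰) × (3.3) / (12))^(1/3)
  = 4.7 × 10⁶ m

4.7 × 10⁶ m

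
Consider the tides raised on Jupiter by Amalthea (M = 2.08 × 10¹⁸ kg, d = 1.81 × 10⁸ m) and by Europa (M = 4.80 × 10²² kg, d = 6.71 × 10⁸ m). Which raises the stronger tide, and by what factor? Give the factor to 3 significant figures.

Europa, by a factor of ≈ 453

Compare M/d³ for the two perturbers:
Amalthea: (2.08 × 10¹⁸) / (1.81 × 10⁸)³ = 3.508 × 10⁻⁷
Europa: (4.80 × 10²²) / (6.71 × 10⁸)³ = 1.589 × 10⁻⁴
Ratio (larger/smaller) = 453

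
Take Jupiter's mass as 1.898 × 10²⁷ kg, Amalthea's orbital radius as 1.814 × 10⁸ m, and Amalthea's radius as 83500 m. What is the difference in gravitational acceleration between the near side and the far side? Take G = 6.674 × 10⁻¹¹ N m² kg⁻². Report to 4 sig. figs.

Δa = 4GMr/d³
   = 4 × (6.674 × 10⁻¹¹) × (1.898 × 10²⁷) × (83500) / (1.814 × 10⁸)³
   = 7.088 × 10⁻³ m/s²

7.088 × 10⁻³ m/s²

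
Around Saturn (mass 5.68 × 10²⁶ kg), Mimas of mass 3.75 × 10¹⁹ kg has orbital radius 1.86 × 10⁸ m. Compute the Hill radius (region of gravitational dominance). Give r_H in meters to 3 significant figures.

5.21 × 10⁵ m

r_H ≈ a (m/3M)^(1/3)
    = (1.86 × 10⁸) × (3.75 × 10¹⁹ / (3 × 5.68 × 10²⁶))^(1/3)
    = 5.21 × 10⁵ m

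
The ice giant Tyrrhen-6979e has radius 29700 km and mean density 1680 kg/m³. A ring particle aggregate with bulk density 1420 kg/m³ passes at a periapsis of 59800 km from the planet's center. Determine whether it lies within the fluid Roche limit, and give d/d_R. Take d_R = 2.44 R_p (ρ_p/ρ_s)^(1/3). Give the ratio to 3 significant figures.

d_R = 2.44 × (29700 km) × (1680/1420)^(1/3) = 76650 km
d/d_R = (59800) / (76650) = 0.780
Since d/d_R < 1, the body is inside the Roche limit.

inside; d/d_R ≈ 0.780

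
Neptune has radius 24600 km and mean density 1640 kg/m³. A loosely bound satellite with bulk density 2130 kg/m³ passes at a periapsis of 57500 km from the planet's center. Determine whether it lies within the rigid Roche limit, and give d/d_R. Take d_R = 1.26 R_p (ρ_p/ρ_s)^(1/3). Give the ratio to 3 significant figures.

d_R = 1.26 × (24600 km) × (1640/2130)^(1/3) = 28410 km
d/d_R = (57500) / (28410) = 2.02
Since d/d_R > 1, the body is outside the Roche limit.

outside; d/d_R ≈ 2.02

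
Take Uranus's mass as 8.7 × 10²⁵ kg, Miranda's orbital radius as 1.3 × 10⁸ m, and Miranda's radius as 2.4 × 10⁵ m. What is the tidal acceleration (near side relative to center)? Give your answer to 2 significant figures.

1.3 × 10⁻³ m/s²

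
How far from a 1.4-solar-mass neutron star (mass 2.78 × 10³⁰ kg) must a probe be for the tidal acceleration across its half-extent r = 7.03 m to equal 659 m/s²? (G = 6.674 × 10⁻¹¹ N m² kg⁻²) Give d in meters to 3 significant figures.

1.58 × 10⁶ m

2GMr/d³ = a_tidal  ⇒  d = (2GMr / a_tidal)^(1/3)
d = (2 × 6.674×10⁻¹¹ × (2.78 × 10³⁰) × (7.03) / (659))^(1/3)
  = 1.58 × 10⁶ m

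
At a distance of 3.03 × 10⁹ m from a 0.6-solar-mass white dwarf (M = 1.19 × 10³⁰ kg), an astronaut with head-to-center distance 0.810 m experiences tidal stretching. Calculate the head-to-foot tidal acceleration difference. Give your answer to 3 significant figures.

Differencing GM/(d−r)² and GM/(d+r)² to first order in r/d gives 4GMr/d³.
a_tidal = 4GMr/d³
        = 4 × (6.674 × 10⁻¹¹) × (1.19 × 10³⁰) × (0.810) / (3.03 × 10⁹)³
        = 9.25 × 10⁻⁹ m/s²

9.25 × 10⁻⁹ m/s²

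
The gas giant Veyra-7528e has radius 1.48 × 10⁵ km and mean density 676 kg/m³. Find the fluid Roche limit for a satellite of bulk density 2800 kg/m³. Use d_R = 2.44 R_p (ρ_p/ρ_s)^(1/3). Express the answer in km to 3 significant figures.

d_R = 2.44 × 1.48 × 10⁵ km × (676/2800)^(1/3)
    = 2.25 × 10⁵ km

2.25 × 10⁵ km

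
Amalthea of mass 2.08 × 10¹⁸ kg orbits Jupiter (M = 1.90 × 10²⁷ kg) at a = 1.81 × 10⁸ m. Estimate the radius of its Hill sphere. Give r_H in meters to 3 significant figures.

1.29 × 10⁵ m

r_H ≈ a (m/3M)^(1/3)
    = (1.81 × 10⁸) × (2.08 × 10¹⁸ / (3 × 1.90 × 10²⁷))^(1/3)
    = 1.29 × 10⁵ m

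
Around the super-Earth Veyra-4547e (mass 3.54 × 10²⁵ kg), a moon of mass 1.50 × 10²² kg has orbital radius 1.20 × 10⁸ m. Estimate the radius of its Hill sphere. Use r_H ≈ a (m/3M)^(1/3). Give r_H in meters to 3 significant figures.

r_H ≈ a (m/3M)^(1/3)
    = (1.20 × 10⁸) × (1.50 × 10²² / (3 × 3.54 × 10²⁵))^(1/3)
    = 6.25 × 10⁶ m

6.25 × 10⁶ m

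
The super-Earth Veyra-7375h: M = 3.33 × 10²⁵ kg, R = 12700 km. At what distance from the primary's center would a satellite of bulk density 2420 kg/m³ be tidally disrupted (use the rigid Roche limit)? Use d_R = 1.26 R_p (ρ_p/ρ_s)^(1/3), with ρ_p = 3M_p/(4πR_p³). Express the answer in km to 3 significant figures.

18700 km

ρ_p = 3M_p/(4πR_p³) = 3 × (3.33 × 10²⁵) / (4π × (1.27 × 10⁷ m)³) = 3880 kg/m³
d_R = 1.26 × 12700 km × (3880/2420)^(1/3)
    = 18700 km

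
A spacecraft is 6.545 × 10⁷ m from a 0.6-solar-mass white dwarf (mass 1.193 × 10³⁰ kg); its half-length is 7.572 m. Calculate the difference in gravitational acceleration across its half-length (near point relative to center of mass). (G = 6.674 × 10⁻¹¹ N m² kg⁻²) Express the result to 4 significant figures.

Δa = 2GMr/d³
   = 2 × (6.674 × 10⁻¹¹) × (1.193 × 10³⁰) × (7.572) / (6.545 × 10⁷)³
   = 4.301 × 10⁻³ m/s²

4.301 × 10⁻³ m/s²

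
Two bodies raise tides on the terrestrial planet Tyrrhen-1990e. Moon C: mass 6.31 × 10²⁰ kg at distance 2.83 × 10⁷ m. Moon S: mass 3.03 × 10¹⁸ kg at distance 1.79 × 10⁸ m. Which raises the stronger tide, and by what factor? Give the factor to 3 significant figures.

Tidal acceleration ∝ M/d³, so compare M/d³ for each.
Moon C: (6.31 × 10²⁰) / (2.83 × 10⁷)³ = 2.784 × 10⁻²
Moon S: (3.03 × 10¹⁸) / (1.79 × 10⁸)³ = 5.283 × 10⁻⁷
Ratio (larger/smaller) = 52700

Moon C, by a factor of ≈ 52700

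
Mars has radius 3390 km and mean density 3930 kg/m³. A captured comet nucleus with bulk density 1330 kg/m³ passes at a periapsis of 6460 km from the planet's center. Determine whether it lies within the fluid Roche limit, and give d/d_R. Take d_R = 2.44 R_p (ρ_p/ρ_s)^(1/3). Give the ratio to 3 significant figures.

inside; d/d_R ≈ 0.544

d_R = 2.44 × (3390 km) × (3930/1330)^(1/3) = 11870 km
d/d_R = (6460) / (11870) = 0.544
Since d/d_R < 1, the body is inside the Roche limit.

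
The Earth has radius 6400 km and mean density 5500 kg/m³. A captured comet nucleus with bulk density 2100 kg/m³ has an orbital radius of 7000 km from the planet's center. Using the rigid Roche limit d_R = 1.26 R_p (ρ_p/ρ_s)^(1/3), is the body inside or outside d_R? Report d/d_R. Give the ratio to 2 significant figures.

inside; d/d_R ≈ 0.63

d_R = 1.26 × (6400 km) × (5500/2100)^(1/3) = 11120 km
d/d_R = (7000) / (11120) = 0.63
Since d/d_R < 1, the body is inside the Roche limit.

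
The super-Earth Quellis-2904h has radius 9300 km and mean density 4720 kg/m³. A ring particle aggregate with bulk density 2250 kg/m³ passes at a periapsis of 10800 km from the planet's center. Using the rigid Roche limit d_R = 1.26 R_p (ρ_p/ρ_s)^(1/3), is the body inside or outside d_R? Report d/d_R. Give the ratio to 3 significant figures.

inside; d/d_R ≈ 0.720

d_R = 1.26 × (9300 km) × (4720/2250)^(1/3) = 15000 km
d/d_R = (10800) / (15000) = 0.720
Since d/d_R < 1, the body is inside the Roche limit.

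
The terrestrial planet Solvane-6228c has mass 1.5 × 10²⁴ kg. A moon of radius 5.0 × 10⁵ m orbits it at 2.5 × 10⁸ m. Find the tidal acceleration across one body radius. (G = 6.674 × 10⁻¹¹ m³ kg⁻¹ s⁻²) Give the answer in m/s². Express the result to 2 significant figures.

6.4 × 10⁻⁶ m/s²

Differencing GM/(d−r)² and GM/d² to first order in r/d gives 2GMr/d³.
Δg = 2GMr/d³
   = 2 × (6.674 × 10⁻¹¹) × (1.5 × 10²⁴) × (5.0 × 10⁵) / (2.5 × 10⁸)³
   = 6.4 × 10⁻⁶ m/s²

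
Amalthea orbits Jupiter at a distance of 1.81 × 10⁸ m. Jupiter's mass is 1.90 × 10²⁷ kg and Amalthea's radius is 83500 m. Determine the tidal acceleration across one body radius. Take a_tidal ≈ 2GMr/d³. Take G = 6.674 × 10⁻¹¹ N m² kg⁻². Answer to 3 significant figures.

3.57 × 10⁻³ m/s²

Δa = 2GMr/d³
   = 2 × (6.674 × 10⁻¹¹) × (1.90 × 10²⁷) × (83500) / (1.81 × 10⁸)³
   = 3.57 × 10⁻³ m/s²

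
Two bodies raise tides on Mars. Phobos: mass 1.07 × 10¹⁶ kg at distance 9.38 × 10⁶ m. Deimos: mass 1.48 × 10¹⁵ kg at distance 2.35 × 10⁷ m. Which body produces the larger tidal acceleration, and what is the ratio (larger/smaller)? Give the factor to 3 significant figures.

Phobos, by a factor of ≈ 114

The tide-raising term goes as M/d³ (the gradient of a 1/d² field).
Phobos: (1.07 × 10¹⁶) / (9.38 × 10⁶)³ = 1.297 × 10⁻⁵
Deimos: (1.48 × 10¹⁵) / (2.35 × 10⁷)³ = 1.140 × 10⁻⁷
Ratio (larger/smaller) = 114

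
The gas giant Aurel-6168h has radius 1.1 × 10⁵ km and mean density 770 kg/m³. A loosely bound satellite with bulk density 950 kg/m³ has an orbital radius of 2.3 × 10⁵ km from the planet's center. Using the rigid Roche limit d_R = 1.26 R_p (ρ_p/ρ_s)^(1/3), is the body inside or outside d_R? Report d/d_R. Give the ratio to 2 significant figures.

outside; d/d_R ≈ 1.8

d_R = 1.26 × (1.1 × 10⁵ km) × (770/950)^(1/3) = 1.292 × 10⁵ km
d/d_R = (2.3 × 10⁵) / (1.292 × 10⁵) = 1.8
Since d/d_R > 1, the body is outside the Roche limit.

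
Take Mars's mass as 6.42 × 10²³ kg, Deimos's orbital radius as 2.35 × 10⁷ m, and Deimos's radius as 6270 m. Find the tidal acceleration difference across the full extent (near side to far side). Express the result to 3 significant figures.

8.28 × 10⁻⁵ m/s²

a_tidal = 4GMr/d³
        = 4 × (6.674 × 10⁻¹¹) × (6.42 × 10²³) × (6270) / (2.35 × 10⁷)³
        = 8.28 × 10⁻⁵ m/s²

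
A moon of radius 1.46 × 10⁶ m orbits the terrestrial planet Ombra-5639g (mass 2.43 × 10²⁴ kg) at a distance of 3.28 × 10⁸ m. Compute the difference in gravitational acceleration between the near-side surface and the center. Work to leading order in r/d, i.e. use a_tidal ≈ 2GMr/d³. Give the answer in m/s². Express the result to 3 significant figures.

1.34 × 10⁻⁵ m/s²

Δg = 2GMr/d³
   = 2 × (6.674 × 10⁻¹¹) × (2.43 × 10²⁴) × (1.46 × 10⁶) / (3.28 × 10⁸)³
   = 1.34 × 10⁻⁵ m/s²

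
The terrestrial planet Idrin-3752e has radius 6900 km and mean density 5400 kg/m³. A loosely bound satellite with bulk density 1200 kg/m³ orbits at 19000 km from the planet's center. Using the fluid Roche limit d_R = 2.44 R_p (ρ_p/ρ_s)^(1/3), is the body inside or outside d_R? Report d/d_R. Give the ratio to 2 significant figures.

inside; d/d_R ≈ 0.68

d_R = 2.44 × (6900 km) × (5400/1200)^(1/3) = 27800 km
d/d_R = (19000) / (27800) = 0.68
Since d/d_R < 1, the body is inside the Roche limit.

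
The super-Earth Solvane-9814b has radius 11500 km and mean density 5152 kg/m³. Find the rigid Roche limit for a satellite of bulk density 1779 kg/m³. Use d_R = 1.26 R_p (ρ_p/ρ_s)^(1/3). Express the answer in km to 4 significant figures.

d_R = 1.26 × 11500 km × (5152/1779)^(1/3)
    = 20650 km

20650 km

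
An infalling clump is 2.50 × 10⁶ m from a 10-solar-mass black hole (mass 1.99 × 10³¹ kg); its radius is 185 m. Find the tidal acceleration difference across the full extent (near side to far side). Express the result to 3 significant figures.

Δg = 4GMr/d³
   = 4 × (6.674 × 10⁻¹¹) × (1.99 × 10³¹) × (185) / (2.50 × 10⁶)³
   = 6.29 × 10⁴ m/s²

6.29 × 10⁴ m/s²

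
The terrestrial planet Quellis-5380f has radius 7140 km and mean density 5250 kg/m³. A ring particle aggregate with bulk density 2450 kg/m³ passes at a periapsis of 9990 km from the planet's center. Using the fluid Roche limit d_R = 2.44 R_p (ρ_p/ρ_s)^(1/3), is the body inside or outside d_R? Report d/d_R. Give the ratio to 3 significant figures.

d_R = 2.44 × (7140 km) × (5250/2450)^(1/3) = 22460 km
d/d_R = (9990) / (22460) = 0.445
Since d/d_R < 1, the body is inside the Roche limit.

inside; d/d_R ≈ 0.445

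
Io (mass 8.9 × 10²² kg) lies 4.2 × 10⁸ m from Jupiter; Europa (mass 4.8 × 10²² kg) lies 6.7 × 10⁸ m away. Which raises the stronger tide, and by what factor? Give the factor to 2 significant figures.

Tidal acceleration ∝ M/d³, so compare M/d³ for each.
Io: (8.9 × 10²²) / (4.2 × 10⁸)³ = 1.201 × 10⁻³
Europa: (4.8 × 10²²) / (6.7 × 10⁸)³ = 1.596 × 10⁻⁴
Ratio (larger/smaller) = 7.5

Io, by a factor of ≈ 7.5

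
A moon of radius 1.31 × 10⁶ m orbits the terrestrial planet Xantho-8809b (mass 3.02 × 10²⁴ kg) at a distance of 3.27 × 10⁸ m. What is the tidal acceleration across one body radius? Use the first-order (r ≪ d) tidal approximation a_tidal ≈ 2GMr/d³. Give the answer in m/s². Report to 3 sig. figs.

1.51 × 10⁻⁵ m/s²

The tidal stretch is the gradient of GM/d² times the body's extent r, hence the 1/d³ dependence.
Δa = 2GMr/d³
   = 2 × (6.674 × 10⁻¹¹) × (3.02 × 10²⁴) × (1.31 × 10⁶) / (3.27 × 10⁸)³
   = 1.51 × 10⁻⁵ m/s²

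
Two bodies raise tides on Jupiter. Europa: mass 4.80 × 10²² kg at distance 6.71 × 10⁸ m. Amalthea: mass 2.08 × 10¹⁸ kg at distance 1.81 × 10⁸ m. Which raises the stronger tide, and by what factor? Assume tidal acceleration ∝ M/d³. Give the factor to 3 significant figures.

Europa, by a factor of ≈ 453

Tidal stretch scales as M/d³; compute that for each body.
Europa: (4.80 × 10²²) / (6.71 × 10⁸)³ = 1.589 × 10⁻⁴
Amalthea: (2.08 × 10¹⁸) / (1.81 × 10⁸)³ = 3.508 × 10⁻⁷
Ratio (larger/smaller) = 453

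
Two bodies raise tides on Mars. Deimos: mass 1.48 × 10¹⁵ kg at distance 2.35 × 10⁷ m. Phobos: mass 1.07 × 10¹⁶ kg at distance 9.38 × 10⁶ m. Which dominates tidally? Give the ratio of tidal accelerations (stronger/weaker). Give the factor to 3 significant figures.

Tidal stretch scales as M/d³; compute that for each body.
Deimos: (1.48 × 10¹⁵) / (2.35 × 10⁷)³ = 1.140 × 10⁻⁷
Phobos: (1.07 × 10¹⁶) / (9.38 × 10⁶)³ = 1.297 × 10⁻⁵
Ratio (larger/smaller) = 114

Phobos, by a factor of ≈ 114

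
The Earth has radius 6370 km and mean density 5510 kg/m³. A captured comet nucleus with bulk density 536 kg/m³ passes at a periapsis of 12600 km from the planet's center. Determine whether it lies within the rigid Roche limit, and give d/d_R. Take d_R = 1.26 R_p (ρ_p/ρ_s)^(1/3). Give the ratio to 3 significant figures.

d_R = 1.26 × (6370 km) × (5510/536)^(1/3) = 17450 km
d/d_R = (12600) / (17450) = 0.722
Since d/d_R < 1, the body is inside the Roche limit.

inside; d/d_R ≈ 0.722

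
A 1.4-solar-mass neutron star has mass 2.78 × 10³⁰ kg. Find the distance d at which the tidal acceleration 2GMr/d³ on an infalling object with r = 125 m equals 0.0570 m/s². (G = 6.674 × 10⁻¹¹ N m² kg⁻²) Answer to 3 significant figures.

9.34 × 10⁷ m

2GMr/d³ = a_tidal  ⇒  d = (2GMr / a_tidal)^(1/3)
d = (2 × 6.674×10⁻¹¹ × (2.78 × 10³⁰) × (125) / (0.0570))^(1/3)
  = 9.34 × 10⁷ m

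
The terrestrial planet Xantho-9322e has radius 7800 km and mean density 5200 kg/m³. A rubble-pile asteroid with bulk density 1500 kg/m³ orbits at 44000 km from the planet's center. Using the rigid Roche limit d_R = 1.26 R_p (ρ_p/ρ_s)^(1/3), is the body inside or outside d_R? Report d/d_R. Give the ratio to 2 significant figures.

d_R = 1.26 × (7800 km) × (5200/1500)^(1/3) = 14870 km
d/d_R = (44000) / (14870) = 3.0
Since d/d_R > 1, the body is outside the Roche limit.

outside; d/d_R ≈ 3.0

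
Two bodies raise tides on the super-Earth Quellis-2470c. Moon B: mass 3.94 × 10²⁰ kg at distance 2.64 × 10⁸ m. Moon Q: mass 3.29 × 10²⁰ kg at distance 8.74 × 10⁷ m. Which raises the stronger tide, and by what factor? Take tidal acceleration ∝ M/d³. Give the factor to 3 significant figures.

Tidal acceleration ∝ M/d³, so compare M/d³ for each.
Moon B: (3.94 × 10²⁰) / (2.64 × 10⁸)³ = 2.141 × 10⁻⁵
Moon Q: (3.29 × 10²⁰) / (8.74 × 10⁷)³ = 4.928 × 10⁻⁴
Ratio (larger/smaller) = 23.0

Moon Q, by a factor of ≈ 23.0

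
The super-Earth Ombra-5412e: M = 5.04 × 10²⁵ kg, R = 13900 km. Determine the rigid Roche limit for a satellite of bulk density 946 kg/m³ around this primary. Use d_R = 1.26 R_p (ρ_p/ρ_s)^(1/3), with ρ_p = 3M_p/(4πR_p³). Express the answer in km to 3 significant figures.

ρ_p = 3M_p/(4πR_p³) = 3 × (5.04 × 10²⁵) / (4π × (1.39 × 10⁷ m)³) = 4480 kg/m³
d_R = 1.26 × 13900 km × (4480/946)^(1/3)
    = 29400 km

29400 km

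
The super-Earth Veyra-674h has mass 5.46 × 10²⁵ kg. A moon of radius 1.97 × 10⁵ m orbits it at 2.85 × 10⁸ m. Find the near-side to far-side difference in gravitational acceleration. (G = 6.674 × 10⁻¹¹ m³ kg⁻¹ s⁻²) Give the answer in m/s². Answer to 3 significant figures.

Differencing GM/(d−r)² and GM/(d+r)² to first order in r/d gives 4GMr/d³.
a_tidal = 4GMr/d³
        = 4 × (6.674 × 10⁻¹¹) × (5.46 × 10²⁵) × (1.97 × 10⁵) / (2.85 × 10⁸)³
        = 1.24 × 10⁻⁴ m/s²

1.24 × 10⁻⁴ m/s²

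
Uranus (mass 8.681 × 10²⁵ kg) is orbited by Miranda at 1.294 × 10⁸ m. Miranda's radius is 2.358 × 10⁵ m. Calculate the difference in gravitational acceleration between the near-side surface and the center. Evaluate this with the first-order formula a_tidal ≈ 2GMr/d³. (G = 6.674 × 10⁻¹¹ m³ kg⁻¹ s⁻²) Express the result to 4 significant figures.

Since r ≪ d, expand the inverse-square field across one radius to get the leading 2GMr/d³ term.
a_tidal = 2GMr/d³
        = 2 × (6.674 × 10⁻¹¹) × (8.681 × 10²⁵) × (2.358 × 10⁵) / (1.294 × 10⁸)³
        = 1.261 × 10⁻³ m/s²

1.261 × 10⁻³ m/s²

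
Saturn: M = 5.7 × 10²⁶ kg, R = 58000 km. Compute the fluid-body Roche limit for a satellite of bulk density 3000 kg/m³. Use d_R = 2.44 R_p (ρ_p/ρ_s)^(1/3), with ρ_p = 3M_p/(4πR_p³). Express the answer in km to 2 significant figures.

87000 km

ρ_p = 3M_p/(4πR_p³) = 3 × (5.7 × 10²⁶) / (4π × (5.8 × 10⁷ m)³) = 700 kg/m³
d_R = 2.44 × 58000 km × (700/3000)^(1/3)
    = 87000 km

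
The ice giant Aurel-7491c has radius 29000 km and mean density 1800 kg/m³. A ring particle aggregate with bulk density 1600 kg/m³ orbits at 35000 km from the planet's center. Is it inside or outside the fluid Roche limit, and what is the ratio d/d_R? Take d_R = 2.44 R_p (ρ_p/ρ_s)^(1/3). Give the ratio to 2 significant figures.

inside; d/d_R ≈ 0.48

d_R = 2.44 × (29000 km) × (1800/1600)^(1/3) = 73590 km
d/d_R = (35000) / (73590) = 0.48
Since d/d_R < 1, the body is inside the Roche limit.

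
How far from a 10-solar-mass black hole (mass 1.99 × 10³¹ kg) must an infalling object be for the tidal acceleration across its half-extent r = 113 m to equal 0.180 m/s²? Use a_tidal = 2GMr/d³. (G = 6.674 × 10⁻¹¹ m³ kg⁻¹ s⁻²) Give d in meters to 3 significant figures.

2GMr/d³ = a_tidal  ⇒  d = (2GMr / a_tidal)^(1/3)
d = (2 × 6.674×10⁻¹¹ × (1.99 × 10³¹) × (113) / (0.180))^(1/3)
  = 1.19 × 10⁸ m

1.19 × 10⁸ m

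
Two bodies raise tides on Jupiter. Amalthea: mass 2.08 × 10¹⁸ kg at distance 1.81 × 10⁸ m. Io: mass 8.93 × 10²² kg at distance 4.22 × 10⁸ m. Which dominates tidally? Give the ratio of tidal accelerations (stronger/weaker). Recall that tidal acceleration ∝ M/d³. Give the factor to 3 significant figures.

The tide-raising term goes as M/d³ (the gradient of a 1/d² field).
Amalthea: (2.08 × 10¹⁸) / (1.81 × 10⁸)³ = 3.508 × 10⁻⁷
Io: (8.93 × 10²²) / (4.22 × 10⁸)³ = 1.188 × 10⁻³
Ratio (larger/smaller) = 3390

Io, by a factor of ≈ 3390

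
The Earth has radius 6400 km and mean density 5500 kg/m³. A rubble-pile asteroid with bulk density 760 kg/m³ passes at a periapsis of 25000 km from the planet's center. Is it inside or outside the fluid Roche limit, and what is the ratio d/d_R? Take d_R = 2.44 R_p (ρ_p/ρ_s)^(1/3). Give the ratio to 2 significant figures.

d_R = 2.44 × (6400 km) × (5500/760)^(1/3) = 30210 km
d/d_R = (25000) / (30210) = 0.83
Since d/d_R < 1, the body is inside the Roche limit.

inside; d/d_R ≈ 0.83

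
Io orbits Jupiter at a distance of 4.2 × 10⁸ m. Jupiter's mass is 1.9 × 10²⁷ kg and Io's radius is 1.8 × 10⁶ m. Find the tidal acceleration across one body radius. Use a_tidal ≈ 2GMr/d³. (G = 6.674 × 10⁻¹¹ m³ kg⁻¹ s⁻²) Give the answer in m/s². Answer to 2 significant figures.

6.2 × 10⁻³ m/s²

The tidal stretch is the gradient of GM/d² times the body's extent r, hence the 1/d³ dependence.
Δa = 2GMr/d³
   = 2 × (6.674 × 10⁻¹¹) × (1.9 × 10²⁷) × (1.8 × 10⁶) / (4.2 × 10⁸)³
   = 6.2 × 10⁻³ m/s²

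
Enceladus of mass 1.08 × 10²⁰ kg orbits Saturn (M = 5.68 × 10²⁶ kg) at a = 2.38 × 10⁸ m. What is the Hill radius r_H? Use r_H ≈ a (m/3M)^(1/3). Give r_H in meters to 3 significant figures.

r_H ≈ a (m/3M)^(1/3)
    = (2.38 × 10⁸) × (1.08 × 10²⁰ / (3 × 5.68 × 10²⁶))^(1/3)
    = 9.49 × 10⁵ m

9.49 × 10⁵ m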